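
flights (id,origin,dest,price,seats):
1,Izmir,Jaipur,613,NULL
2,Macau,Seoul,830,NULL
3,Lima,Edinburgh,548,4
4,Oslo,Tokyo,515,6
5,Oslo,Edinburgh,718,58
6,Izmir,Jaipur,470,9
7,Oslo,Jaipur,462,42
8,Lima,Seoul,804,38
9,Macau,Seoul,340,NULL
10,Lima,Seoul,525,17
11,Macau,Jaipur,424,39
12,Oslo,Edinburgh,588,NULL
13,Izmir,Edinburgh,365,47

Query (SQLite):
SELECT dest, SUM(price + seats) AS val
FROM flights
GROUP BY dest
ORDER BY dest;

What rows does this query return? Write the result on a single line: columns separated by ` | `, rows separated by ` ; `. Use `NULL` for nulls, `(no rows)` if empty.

Edinburgh | 1740 ; Jaipur | 1446 ; Seoul | 1384 ; Tokyo | 521

For each row compute price + seats.
Group by dest; take SUM of the expression per group.
  Edinburgh: ids {3, 5, 12, 13} → SUM(price + seats)=1740
  Jaipur: ids {1, 6, 7, 11} → SUM(price + seats)=1446
  Seoul: ids {2, 8, 9, 10} → SUM(price + seats)=1384
  Tokyo: ids {4} → SUM(price + seats)=521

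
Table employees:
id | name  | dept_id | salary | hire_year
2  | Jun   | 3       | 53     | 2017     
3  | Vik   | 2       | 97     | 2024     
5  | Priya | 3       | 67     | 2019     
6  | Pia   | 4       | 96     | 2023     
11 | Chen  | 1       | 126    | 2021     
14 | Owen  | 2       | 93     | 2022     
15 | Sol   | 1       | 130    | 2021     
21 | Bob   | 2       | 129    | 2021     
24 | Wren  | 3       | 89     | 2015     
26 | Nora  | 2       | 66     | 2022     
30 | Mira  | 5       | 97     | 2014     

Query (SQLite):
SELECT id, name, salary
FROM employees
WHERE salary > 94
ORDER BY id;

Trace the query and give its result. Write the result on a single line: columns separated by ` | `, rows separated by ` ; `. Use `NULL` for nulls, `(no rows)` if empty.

3 | Vik | 97 ; 6 | Pia | 96 ; 11 | Chen | 126 ; 15 | Sol | 130 ; 21 | Bob | 129 ; 30 | Mira | 97

salary > 94: ids {3, 6, 11, 15, 21, 30}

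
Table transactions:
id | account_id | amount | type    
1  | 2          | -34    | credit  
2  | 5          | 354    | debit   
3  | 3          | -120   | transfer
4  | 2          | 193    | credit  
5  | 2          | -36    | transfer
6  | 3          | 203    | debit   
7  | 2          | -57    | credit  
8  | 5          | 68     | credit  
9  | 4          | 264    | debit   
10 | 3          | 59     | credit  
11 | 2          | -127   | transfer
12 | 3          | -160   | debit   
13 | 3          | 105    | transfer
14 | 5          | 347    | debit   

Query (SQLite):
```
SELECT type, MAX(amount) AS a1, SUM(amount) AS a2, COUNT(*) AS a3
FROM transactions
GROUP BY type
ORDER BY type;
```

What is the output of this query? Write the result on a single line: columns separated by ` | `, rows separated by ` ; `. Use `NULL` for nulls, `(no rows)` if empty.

Group transactions by type.
Per group compute: MAX(amount), SUM(amount), COUNT(*).
  credit: ids {1, 4, 7, 8, 10} → MAX(amount)=193, SUM(amount)=229, COUNT(*)=5
  debit: ids {2, 6, 9, 12, 14} → MAX(amount)=354, SUM(amount)=1008, COUNT(*)=5
  transfer: ids {3, 5, 11, 13} → MAX(amount)=105, SUM(amount)=-178, COUNT(*)=4

credit | 193 | 229 | 5 ; debit | 354 | 1008 | 5 ; transfer | 105 | -178 | 4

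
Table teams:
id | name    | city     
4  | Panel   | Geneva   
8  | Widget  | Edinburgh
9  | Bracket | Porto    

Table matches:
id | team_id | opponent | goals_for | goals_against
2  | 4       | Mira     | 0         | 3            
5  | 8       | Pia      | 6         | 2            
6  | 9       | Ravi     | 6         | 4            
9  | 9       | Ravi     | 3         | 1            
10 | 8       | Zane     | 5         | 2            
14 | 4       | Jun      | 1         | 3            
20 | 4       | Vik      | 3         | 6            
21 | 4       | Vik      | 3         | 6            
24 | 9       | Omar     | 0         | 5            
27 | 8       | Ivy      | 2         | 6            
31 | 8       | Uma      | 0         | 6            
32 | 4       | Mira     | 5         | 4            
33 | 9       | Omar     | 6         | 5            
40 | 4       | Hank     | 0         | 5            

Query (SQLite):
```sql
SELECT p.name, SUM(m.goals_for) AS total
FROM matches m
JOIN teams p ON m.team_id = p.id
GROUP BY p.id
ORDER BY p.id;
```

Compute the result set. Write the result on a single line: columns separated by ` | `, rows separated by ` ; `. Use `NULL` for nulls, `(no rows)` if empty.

Panel | 12 ; Widget | 13 ; Bracket | 15

Join each matches row to its teams via team_id.
Group joined rows by teams.id; compute SUM(m.goals_for) per group.
  4: ids {2, 14, 20, 21, 32, 40} → SUM(m.goals_for)=12
  8: ids {5, 10, 27, 31} → SUM(m.goals_for)=13
  9: ids {6, 9, 24, 33} → SUM(m.goals_for)=15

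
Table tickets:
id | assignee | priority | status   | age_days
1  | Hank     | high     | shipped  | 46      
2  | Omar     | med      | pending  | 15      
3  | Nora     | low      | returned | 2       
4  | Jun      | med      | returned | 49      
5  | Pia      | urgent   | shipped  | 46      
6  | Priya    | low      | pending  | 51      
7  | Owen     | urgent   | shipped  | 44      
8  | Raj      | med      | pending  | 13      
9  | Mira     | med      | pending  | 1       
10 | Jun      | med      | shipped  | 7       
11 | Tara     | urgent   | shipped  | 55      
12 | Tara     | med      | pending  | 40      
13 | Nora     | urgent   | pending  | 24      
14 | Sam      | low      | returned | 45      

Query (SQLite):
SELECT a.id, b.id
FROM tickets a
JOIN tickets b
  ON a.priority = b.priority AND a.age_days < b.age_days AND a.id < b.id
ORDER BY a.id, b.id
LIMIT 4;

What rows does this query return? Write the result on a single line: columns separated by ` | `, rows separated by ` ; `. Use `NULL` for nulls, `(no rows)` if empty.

Pairs (a,b) with same priority, a.age_days < b.age_days, a.id < b.id.
priority groups: high:{1} low:{3,6,14} med:{2,4,8,9,10,12} urgent:{5,7,11,13}
Ordered by (a.id, b.id); first 4.

2 | 4 ; 2 | 12 ; 3 | 6 ; 3 | 14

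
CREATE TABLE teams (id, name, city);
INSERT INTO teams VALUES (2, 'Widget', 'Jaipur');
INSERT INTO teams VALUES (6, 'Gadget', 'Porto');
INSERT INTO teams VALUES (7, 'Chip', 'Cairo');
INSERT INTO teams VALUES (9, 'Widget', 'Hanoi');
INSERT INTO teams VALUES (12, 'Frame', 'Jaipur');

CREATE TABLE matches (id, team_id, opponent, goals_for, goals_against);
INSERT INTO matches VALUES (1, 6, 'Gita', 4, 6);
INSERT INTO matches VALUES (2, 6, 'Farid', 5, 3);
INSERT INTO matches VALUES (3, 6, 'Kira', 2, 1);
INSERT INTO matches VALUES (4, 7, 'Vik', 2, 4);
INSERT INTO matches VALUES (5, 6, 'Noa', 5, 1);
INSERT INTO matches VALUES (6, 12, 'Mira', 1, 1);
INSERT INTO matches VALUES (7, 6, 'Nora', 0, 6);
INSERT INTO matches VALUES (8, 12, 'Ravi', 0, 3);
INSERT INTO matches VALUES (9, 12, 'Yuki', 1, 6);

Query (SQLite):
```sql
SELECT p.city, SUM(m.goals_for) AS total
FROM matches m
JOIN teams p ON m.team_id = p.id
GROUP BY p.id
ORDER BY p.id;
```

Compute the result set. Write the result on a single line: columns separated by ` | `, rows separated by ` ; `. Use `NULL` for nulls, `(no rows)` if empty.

Join each matches row to its teams via team_id.
Group joined rows by teams.id; compute SUM(m.goals_for) per group.
  6: ids {1, 2, 3, 5, 7} → SUM(m.goals_for)=16
  7: ids {4} → SUM(m.goals_for)=2
  12: ids {6, 8, 9} → SUM(m.goals_for)=2

Porto | 16 ; Cairo | 2 ; Jaipur | 2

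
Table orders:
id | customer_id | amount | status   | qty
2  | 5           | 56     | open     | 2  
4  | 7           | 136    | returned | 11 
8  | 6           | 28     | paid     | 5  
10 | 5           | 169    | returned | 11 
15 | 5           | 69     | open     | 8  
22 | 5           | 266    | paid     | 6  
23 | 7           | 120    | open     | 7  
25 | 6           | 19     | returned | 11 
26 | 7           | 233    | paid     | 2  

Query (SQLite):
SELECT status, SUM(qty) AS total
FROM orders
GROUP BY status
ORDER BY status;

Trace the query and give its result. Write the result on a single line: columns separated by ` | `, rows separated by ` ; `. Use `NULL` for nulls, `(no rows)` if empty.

Partition orders by status; compute SUM(qty) within each group.
  open: ids {2, 15, 23} → SUM(qty)=17
  paid: ids {8, 22, 26} → SUM(qty)=13
  returned: ids {4, 10, 25} → SUM(qty)=33

open | 17 ; paid | 13 ; returned | 33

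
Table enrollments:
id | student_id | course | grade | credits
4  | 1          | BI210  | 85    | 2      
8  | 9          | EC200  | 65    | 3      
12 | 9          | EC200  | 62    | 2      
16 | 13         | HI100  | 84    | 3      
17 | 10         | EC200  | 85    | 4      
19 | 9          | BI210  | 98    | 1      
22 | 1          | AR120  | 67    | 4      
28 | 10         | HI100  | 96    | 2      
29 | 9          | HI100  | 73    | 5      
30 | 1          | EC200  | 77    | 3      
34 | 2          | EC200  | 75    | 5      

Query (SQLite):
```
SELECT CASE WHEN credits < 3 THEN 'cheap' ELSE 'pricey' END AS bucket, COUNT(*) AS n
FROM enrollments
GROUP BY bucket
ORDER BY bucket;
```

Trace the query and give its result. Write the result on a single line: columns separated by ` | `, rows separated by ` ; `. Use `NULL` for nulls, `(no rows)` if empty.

Bucket rows by credits < 3 → 'cheap' else 'pricey'; count each bucket.

cheap | 4 ; pricey | 7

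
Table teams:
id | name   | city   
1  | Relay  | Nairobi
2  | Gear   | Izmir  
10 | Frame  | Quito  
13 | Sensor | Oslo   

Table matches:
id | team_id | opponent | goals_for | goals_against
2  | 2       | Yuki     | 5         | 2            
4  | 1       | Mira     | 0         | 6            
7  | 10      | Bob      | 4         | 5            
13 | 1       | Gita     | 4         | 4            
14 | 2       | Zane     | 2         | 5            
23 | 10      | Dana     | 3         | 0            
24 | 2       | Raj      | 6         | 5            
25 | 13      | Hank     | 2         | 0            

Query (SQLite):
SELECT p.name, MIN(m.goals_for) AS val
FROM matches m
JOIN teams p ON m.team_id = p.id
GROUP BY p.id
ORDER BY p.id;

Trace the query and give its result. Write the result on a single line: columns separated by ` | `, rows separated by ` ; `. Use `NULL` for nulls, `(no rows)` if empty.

Relay | 0 ; Gear | 2 ; Frame | 3 ; Sensor | 2

Join each matches row to its teams via team_id.
Group joined rows by teams.id; compute MIN(m.goals_for) per group.
  1: ids {4, 13} → MIN(m.goals_for)=0
  2: ids {2, 14, 24} → MIN(m.goals_for)=2
  10: ids {7, 23} → MIN(m.goals_for)=3
  13: ids {25} → MIN(m.goals_for)=2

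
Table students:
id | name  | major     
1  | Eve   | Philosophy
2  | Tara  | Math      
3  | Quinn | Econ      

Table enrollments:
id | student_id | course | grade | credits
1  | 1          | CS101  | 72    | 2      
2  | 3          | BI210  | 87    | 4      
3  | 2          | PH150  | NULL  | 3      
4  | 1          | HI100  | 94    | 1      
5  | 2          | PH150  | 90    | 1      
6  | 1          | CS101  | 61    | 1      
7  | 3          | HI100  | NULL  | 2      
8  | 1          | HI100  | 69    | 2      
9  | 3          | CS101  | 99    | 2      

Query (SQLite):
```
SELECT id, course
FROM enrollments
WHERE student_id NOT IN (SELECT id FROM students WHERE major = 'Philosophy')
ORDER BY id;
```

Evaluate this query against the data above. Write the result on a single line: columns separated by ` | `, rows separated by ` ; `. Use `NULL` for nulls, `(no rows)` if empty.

Inner query: students.id where major = 'Philosophy'.
Outer: keep enrollments rows whose student_id is not in that set.
Inner query → {1}

2 | BI210 ; 3 | PH150 ; 5 | PH150 ; 7 | HI100 ; 9 | CS101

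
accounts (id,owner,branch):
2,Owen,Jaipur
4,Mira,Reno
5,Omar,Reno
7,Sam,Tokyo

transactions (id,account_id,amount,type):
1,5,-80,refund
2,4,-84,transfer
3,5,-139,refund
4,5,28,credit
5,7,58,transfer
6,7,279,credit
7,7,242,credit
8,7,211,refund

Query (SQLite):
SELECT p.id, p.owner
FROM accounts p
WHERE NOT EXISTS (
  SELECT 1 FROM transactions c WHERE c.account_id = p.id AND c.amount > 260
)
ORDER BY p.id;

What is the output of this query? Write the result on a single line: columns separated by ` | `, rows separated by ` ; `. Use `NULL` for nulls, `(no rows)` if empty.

For each accounts row, check whether any transactions with matching account_id has amount > 260.
Keep rows where that is false.

2 | Owen ; 4 | Mira ; 5 | Omar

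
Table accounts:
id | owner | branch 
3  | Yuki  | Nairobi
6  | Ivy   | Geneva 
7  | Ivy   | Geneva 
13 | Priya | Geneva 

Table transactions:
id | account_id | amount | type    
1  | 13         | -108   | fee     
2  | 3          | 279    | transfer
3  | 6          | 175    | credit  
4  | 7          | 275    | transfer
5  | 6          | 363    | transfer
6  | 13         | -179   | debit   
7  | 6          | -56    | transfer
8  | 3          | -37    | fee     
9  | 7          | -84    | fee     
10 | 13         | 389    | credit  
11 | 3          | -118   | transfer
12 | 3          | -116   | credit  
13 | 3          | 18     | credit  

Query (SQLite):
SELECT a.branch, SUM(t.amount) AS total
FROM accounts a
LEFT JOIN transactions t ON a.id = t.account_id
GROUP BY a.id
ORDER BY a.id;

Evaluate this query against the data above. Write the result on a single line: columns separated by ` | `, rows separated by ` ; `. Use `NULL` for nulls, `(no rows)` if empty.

LEFT JOIN keeps every accounts row; unmatched ones get NULL for transactions columns.
Group by accounts.id and compute SUM(t.amount). SUM over an all-NULL group is NULL.
  3: ids {2, 8, 11, 12, 13} → SUM(t.amount)=26
  6: ids {3, 5, 7} → SUM(t.amount)=482
  7: ids {4, 9} → SUM(t.amount)=191
  13: ids {1, 6, 10} → SUM(t.amount)=102

Nairobi | 26 ; Geneva | 482 ; Geneva | 191 ; Geneva | 102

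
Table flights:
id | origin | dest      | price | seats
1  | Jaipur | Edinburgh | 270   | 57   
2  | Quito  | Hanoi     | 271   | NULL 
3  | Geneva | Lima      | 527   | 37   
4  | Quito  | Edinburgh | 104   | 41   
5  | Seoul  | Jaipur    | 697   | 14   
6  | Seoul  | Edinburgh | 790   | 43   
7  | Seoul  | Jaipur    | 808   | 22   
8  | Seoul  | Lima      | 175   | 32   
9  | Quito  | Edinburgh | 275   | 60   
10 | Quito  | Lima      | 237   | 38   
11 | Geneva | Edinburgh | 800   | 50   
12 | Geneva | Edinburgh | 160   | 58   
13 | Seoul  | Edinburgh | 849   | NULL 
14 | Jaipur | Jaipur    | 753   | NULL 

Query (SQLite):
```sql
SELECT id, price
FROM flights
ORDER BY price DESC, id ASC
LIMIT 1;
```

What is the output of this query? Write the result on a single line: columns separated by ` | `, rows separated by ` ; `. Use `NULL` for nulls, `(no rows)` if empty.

Sort by price desc, tiebreak id asc: (849, id=13), (808, id=7), (800, id=11), (790, id=6) …. Take first 1.

13 | 849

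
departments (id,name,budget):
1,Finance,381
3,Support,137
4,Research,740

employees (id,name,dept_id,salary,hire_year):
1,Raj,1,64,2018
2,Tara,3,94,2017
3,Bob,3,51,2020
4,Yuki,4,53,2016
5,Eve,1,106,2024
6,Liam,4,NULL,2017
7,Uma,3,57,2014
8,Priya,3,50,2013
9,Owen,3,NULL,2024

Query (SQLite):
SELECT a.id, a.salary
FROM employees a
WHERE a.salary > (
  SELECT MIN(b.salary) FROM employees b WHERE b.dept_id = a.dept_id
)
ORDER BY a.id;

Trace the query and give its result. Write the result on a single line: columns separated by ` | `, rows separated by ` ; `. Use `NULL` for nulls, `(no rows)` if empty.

For each employees row a, compute MIN(salary) over rows sharing a.dept_id.
Keep row a if a.salary > that per-group MIN.
  dept_id=1: MIN(salary) = 64
  dept_id=3: MIN(salary) = 50
  dept_id=4: MIN(salary) = 53

2 | 94 ; 3 | 51 ; 5 | 106 ; 7 | 57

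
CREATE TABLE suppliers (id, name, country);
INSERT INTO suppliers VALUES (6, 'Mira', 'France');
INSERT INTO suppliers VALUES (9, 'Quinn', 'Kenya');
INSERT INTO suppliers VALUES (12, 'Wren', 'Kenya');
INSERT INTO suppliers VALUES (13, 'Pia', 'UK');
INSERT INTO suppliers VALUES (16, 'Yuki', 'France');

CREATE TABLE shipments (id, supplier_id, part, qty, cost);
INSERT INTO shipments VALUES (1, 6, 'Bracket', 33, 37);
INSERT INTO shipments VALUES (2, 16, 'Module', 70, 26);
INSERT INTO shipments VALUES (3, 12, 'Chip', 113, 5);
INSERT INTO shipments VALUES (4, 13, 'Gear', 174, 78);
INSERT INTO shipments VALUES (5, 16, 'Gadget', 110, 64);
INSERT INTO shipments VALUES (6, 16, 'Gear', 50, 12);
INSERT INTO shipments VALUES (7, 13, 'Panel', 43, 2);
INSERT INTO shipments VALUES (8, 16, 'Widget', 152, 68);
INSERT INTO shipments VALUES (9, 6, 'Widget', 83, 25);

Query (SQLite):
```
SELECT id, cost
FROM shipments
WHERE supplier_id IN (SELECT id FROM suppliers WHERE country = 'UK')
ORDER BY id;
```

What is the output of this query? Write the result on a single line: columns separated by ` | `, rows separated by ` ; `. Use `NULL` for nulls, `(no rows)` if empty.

Inner query: suppliers.id where country = 'UK'.
Outer: keep shipments rows whose supplier_id is in that set.
Inner query → {13}

4 | 78 ; 7 | 2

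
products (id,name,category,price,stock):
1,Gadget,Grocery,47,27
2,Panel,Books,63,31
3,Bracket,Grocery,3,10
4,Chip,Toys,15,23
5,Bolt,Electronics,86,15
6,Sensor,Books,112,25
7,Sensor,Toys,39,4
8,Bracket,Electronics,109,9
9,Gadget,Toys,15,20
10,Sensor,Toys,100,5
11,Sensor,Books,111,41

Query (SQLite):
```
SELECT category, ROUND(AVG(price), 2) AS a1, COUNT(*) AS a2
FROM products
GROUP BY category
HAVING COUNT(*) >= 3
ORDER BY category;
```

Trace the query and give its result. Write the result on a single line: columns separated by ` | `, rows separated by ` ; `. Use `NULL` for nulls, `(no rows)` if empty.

Books | 95.33 | 3 ; Toys | 42.25 | 4

Group products by category.
Per group compute: ROUND(AVG(price), 2), COUNT(*).
HAVING: drop groups with fewer than 3 rows.
  Books: ids {2, 6, 11} → ROUND(AVG(price), 2)=95.33, COUNT(*)=3
  Electronics: ids {5, 8} → ROUND(AVG(price), 2)=97.5, COUNT(*)=2
  Grocery: ids {1, 3} → ROUND(AVG(price), 2)=25, COUNT(*)=2
  Toys: ids {4, 7, 9, 10} → ROUND(AVG(price), 2)=42.25, COUNT(*)=4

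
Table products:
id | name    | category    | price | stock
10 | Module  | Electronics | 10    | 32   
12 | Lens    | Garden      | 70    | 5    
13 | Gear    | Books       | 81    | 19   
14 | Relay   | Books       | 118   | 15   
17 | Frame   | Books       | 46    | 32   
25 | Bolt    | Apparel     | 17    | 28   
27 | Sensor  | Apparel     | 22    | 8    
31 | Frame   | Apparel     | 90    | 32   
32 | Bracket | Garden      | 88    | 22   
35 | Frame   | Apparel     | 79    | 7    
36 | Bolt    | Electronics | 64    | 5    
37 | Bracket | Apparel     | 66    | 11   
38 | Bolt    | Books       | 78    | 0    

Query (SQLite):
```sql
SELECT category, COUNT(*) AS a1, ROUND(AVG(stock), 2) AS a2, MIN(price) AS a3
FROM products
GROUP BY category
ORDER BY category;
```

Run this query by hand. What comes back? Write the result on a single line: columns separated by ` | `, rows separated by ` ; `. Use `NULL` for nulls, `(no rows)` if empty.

Group products by category.
Per group compute: COUNT(*), ROUND(AVG(stock), 2), MIN(price).
  Apparel: ids {25, 27, 31, 35, 37} → COUNT(*)=5, ROUND(AVG(stock), 2)=17.2, MIN(price)=17
  Books: ids {13, 14, 17, 38} → COUNT(*)=4, ROUND(AVG(stock), 2)=16.5, MIN(price)=46
  Electronics: ids {10, 36} → COUNT(*)=2, ROUND(AVG(stock), 2)=18.5, MIN(price)=10
  Garden: ids {12, 32} → COUNT(*)=2, ROUND(AVG(stock), 2)=13.5, MIN(price)=70

Apparel | 5 | 17.2 | 17 ; Books | 4 | 16.5 | 46 ; Electronics | 2 | 18.5 | 10 ; Garden | 2 | 13.5 | 70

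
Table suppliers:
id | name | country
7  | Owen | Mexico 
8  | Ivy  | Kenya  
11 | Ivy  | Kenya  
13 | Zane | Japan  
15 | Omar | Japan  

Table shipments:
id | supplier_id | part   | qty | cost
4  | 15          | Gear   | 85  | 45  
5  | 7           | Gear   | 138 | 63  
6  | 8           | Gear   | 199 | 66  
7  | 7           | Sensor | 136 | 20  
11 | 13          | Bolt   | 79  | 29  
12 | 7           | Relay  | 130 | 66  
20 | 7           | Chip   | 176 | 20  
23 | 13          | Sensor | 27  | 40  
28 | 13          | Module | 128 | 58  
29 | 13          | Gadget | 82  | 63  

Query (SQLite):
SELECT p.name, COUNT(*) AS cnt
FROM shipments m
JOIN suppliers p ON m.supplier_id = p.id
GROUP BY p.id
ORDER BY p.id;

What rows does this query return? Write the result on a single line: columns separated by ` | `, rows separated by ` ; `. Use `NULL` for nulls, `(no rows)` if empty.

Owen | 4 ; Ivy | 1 ; Zane | 4 ; Omar | 1

Join each shipments row to its suppliers via supplier_id.
Group joined rows by suppliers.id; compute COUNT(*) per group.
  7: ids {5, 7, 12, 20} → COUNT(*)=4
  8: ids {6} → COUNT(*)=1
  13: ids {11, 23, 28, 29} → COUNT(*)=4
  15: ids {4} → COUNT(*)=1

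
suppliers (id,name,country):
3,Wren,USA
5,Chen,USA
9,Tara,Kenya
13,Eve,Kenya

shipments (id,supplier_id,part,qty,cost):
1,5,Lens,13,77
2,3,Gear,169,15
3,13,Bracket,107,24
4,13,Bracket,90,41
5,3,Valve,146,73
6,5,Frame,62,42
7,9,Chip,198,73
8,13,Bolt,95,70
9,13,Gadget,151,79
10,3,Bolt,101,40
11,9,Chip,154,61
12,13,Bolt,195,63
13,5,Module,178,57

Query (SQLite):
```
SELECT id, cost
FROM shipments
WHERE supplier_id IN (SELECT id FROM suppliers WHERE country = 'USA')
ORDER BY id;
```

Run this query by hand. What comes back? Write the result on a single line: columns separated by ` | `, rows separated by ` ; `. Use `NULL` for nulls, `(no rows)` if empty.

1 | 77 ; 2 | 15 ; 5 | 73 ; 6 | 42 ; 10 | 40 ; 13 | 57

Inner query: suppliers.id where country = 'USA'.
Outer: keep shipments rows whose supplier_id is in that set.
Inner query → {3, 5}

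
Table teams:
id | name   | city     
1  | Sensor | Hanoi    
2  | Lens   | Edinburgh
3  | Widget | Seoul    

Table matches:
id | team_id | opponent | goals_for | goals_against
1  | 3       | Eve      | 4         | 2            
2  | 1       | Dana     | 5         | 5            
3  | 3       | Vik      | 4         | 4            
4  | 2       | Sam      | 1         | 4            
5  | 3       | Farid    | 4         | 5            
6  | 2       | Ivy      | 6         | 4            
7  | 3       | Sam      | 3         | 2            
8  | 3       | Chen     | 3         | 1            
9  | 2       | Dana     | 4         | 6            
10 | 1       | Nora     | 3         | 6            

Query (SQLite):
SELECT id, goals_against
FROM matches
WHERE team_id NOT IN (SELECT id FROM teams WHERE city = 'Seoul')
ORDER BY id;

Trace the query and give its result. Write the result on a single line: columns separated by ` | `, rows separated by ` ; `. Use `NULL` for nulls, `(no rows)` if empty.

2 | 5 ; 4 | 4 ; 6 | 4 ; 9 | 6 ; 10 | 6

Inner query: teams.id where city = 'Seoul'.
Outer: keep matches rows whose team_id is not in that set.
Inner query → {3}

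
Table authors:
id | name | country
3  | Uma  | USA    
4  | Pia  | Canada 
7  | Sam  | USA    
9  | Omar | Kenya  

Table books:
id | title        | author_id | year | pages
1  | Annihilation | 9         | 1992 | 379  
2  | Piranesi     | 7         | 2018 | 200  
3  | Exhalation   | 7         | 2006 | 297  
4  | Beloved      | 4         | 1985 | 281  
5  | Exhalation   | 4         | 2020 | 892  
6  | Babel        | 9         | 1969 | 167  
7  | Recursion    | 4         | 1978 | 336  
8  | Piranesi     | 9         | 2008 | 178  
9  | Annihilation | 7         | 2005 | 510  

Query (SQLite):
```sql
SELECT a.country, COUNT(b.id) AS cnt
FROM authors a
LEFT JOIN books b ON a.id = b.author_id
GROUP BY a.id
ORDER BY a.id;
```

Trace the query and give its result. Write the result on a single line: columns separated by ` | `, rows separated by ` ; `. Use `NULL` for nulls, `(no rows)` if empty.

USA | 0 ; Canada | 3 ; USA | 3 ; Kenya | 3

LEFT JOIN keeps every authors row; unmatched ones get NULL for books columns.
Group by authors.id and compute COUNT(b.id). COUNT(col) of an all-NULL group is 0.
  3: ids {—} → COUNT(b.id)=0
  4: ids {4, 5, 7} → COUNT(b.id)=3
  7: ids {2, 3, 9} → COUNT(b.id)=3
  9: ids {1, 6, 8} → COUNT(b.id)=3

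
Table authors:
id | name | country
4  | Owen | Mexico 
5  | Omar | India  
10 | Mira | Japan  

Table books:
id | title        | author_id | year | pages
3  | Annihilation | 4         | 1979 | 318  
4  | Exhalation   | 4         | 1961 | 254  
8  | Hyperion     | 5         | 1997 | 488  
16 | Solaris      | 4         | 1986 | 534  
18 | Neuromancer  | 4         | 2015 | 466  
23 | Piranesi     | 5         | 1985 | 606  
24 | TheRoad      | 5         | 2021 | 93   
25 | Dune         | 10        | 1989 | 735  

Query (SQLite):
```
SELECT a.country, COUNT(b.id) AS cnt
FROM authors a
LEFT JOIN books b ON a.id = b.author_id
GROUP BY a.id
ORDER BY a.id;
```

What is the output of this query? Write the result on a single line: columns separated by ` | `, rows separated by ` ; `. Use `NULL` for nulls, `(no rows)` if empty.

Mexico | 4 ; India | 3 ; Japan | 1

LEFT JOIN keeps every authors row; unmatched ones get NULL for books columns.
Group by authors.id and compute COUNT(b.id). COUNT(col) of an all-NULL group is 0.
  4: ids {3, 4, 16, 18} → COUNT(b.id)=4
  5: ids {8, 23, 24} → COUNT(b.id)=3
  10: ids {25} → COUNT(b.id)=1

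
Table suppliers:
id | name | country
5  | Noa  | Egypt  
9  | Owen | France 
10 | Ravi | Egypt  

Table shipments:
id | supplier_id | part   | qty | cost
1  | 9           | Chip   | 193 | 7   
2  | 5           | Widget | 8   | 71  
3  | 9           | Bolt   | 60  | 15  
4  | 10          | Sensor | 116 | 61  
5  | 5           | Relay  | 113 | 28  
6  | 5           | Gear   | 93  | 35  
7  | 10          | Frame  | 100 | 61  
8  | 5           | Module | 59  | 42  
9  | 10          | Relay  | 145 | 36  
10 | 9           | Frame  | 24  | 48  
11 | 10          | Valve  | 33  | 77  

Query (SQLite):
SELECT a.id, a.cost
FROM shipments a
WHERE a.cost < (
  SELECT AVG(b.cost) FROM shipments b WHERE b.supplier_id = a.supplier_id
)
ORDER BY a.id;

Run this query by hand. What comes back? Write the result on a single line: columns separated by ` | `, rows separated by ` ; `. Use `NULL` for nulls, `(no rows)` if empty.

For each shipments row a, compute AVG(cost) over rows sharing a.supplier_id.
Keep row a if a.cost < that per-group AVG.
  supplier_id=5: AVG(cost) = 44.0
  supplier_id=9: AVG(cost) = 23.333333
  supplier_id=10: AVG(cost) = 58.75

1 | 7 ; 3 | 15 ; 5 | 28 ; 6 | 35 ; 8 | 42 ; 9 | 36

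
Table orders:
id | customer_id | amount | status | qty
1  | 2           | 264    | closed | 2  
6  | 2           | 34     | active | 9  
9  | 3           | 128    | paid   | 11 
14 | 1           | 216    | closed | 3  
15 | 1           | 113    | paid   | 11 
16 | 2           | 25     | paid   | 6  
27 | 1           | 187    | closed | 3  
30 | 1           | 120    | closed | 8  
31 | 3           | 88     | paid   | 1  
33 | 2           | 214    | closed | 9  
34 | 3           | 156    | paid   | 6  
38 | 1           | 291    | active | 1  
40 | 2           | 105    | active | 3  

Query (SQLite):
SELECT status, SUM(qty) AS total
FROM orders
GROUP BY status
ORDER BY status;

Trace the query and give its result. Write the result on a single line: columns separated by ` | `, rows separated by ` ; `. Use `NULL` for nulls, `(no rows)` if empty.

active | 13 ; closed | 25 ; paid | 35

Partition orders by status; compute SUM(qty) within each group.
  active: ids {6, 38, 40} → SUM(qty)=13
  closed: ids {1, 14, 27, 30, 33} → SUM(qty)=25
  paid: ids {9, 15, 16, 31, 34} → SUM(qty)=35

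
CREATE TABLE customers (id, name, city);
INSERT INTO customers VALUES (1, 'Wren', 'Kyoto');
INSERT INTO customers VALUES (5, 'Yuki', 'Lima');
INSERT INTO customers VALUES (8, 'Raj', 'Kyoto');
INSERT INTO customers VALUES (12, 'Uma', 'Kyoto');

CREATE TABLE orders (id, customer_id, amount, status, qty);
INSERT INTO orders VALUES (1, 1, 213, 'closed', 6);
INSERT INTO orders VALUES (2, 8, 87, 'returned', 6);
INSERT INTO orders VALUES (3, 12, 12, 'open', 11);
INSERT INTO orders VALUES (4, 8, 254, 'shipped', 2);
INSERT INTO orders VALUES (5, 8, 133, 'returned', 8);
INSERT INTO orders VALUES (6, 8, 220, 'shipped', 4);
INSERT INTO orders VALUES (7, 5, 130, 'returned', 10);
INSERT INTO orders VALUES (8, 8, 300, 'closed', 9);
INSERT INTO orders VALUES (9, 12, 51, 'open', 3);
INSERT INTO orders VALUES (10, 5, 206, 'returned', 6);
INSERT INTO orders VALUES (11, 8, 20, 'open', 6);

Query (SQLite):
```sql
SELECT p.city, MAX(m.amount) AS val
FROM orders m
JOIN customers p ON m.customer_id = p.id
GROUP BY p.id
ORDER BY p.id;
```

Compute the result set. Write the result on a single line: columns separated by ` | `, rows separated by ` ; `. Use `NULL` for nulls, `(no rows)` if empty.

Kyoto | 213 ; Lima | 206 ; Kyoto | 300 ; Kyoto | 51

Join each orders row to its customers via customer_id.
Group joined rows by customers.id; compute MAX(m.amount) per group.
  1: ids {1} → MAX(m.amount)=213
  5: ids {7, 10} → MAX(m.amount)=206
  8: ids {2, 4, 5, 6, 8, 11} → MAX(m.amount)=300
  12: ids {3, 9} → MAX(m.amount)=51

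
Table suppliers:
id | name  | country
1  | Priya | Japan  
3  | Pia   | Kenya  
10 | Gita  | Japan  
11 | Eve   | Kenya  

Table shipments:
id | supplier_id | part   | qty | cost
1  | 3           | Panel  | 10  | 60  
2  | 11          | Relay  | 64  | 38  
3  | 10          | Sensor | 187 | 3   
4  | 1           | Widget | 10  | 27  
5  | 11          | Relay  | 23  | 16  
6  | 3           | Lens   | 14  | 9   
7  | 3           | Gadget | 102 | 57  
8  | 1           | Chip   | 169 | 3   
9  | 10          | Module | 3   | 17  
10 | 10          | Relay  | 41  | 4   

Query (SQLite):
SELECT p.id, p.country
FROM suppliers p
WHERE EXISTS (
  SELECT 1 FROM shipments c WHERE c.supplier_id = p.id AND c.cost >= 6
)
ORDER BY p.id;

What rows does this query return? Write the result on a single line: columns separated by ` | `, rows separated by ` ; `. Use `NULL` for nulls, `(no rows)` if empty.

1 | Japan ; 3 | Kenya ; 10 | Japan ; 11 | Kenya

For each suppliers row, check whether any shipments with matching supplier_id has cost >= 6.
Keep rows where that is true.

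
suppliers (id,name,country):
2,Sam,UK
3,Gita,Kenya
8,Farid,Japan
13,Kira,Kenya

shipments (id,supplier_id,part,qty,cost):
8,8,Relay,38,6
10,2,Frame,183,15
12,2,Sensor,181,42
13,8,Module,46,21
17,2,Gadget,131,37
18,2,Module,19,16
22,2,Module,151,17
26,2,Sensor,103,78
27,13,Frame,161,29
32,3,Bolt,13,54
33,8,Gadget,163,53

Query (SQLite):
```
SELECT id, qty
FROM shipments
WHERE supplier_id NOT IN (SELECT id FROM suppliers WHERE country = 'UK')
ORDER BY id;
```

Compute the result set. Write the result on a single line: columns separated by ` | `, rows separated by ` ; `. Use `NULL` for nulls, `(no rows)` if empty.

Inner query: suppliers.id where country = 'UK'.
Outer: keep shipments rows whose supplier_id is not in that set.
Inner query → {2}

8 | 38 ; 13 | 46 ; 27 | 161 ; 32 | 13 ; 33 | 163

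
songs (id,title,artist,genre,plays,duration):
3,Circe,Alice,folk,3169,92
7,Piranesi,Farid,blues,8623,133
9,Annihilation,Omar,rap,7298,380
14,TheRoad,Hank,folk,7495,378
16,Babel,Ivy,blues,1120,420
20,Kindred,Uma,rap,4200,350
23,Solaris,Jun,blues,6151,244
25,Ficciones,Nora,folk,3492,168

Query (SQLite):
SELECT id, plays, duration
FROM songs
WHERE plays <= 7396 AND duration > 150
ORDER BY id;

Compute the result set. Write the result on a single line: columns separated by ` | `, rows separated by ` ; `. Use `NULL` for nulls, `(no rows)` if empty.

9 | 7298 | 380 ; 16 | 1120 | 420 ; 20 | 4200 | 350 ; 23 | 6151 | 244 ; 25 | 3492 | 168

plays <= 7396: ids {3, 9, 16, 20, 23, 25}
duration > 150: ids {9, 14, 16, 20, 23, 25}
Combine with AND.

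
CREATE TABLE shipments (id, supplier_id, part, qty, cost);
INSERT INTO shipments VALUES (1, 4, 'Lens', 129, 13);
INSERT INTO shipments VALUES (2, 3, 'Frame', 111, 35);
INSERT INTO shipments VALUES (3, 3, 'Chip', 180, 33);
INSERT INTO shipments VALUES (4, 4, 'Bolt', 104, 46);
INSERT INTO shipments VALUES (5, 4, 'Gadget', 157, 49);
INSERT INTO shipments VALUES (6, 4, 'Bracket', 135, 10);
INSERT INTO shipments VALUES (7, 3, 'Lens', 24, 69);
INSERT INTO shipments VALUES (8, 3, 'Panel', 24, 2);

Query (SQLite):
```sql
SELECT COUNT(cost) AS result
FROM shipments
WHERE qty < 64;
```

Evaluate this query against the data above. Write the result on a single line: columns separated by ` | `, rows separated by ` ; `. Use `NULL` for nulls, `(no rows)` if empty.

2

Rows where qty < 64 → cost values: [69, 2].
COUNT(cost) counts non-NULL values → 2.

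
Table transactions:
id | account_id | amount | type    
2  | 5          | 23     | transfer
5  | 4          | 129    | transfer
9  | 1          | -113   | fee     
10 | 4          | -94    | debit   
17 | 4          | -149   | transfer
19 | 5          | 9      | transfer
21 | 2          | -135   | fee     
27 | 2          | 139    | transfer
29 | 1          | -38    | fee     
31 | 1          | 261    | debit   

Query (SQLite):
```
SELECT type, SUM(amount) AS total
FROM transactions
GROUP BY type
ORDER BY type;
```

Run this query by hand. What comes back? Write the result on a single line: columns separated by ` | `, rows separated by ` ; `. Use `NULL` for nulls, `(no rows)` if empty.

Partition transactions by type; compute SUM(amount) within each group.
  debit: ids {10, 31} → SUM(amount)=167
  fee: ids {9, 21, 29} → SUM(amount)=-286
  transfer: ids {2, 5, 17, 19, 27} → SUM(amount)=151

debit | 167 ; fee | -286 ; transfer | 151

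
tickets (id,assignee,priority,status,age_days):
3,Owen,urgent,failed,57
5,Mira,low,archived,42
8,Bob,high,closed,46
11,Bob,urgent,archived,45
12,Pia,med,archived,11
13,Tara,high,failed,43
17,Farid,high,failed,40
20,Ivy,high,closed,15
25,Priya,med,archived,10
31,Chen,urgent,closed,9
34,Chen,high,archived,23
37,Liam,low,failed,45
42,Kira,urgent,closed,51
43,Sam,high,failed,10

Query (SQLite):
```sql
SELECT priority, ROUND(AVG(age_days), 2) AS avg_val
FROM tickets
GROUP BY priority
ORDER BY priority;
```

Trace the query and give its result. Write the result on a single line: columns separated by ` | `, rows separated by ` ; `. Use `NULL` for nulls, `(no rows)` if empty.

high | 29.5 ; low | 43.5 ; med | 10.5 ; urgent | 40.5

Partition tickets by priority; compute ROUND(AVG(age_days), 2) within each group.
  high: ids {8, 13, 17, 20, 34, 43} → ROUND(AVG(age_days), 2)=29.5
  low: ids {5, 37} → ROUND(AVG(age_days), 2)=43.5
  med: ids {12, 25} → ROUND(AVG(age_days), 2)=10.5
  urgent: ids {3, 11, 31, 42} → ROUND(AVG(age_days), 2)=40.5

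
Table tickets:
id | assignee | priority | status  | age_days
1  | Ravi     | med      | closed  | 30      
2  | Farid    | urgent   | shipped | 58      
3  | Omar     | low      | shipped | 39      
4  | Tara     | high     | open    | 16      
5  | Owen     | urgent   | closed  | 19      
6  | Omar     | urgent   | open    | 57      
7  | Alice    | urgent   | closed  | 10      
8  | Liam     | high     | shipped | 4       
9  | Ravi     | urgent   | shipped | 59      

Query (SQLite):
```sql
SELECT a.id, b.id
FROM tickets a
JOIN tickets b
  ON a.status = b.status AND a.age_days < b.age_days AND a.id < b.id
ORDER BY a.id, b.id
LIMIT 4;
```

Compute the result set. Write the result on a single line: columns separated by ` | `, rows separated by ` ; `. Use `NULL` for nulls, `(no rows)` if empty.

Pairs (a,b) with same status, a.age_days < b.age_days, a.id < b.id.
status groups: closed:{1,5,7} open:{4,6} shipped:{2,3,8,9}
Ordered by (a.id, b.id); first 4.

2 | 9 ; 3 | 9 ; 4 | 6 ; 8 | 9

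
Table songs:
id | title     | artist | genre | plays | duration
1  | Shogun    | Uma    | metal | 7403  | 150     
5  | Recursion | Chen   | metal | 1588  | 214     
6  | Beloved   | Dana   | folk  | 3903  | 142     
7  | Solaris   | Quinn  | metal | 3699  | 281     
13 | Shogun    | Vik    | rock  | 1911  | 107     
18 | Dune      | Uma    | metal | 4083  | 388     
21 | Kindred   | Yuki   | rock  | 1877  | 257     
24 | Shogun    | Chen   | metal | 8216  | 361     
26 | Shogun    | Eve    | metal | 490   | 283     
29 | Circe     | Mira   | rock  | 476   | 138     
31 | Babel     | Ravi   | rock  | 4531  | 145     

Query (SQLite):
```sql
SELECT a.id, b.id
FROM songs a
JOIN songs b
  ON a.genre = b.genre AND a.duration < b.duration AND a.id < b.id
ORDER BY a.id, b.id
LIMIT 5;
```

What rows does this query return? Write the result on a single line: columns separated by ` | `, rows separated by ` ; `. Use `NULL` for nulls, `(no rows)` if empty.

Pairs (a,b) with same genre, a.duration < b.duration, a.id < b.id.
genre groups: folk:{6} metal:{1,5,7,18,24,26} rock:{13,21,29,31}
Ordered by (a.id, b.id); first 5.

1 | 5 ; 1 | 7 ; 1 | 18 ; 1 | 24 ; 1 | 26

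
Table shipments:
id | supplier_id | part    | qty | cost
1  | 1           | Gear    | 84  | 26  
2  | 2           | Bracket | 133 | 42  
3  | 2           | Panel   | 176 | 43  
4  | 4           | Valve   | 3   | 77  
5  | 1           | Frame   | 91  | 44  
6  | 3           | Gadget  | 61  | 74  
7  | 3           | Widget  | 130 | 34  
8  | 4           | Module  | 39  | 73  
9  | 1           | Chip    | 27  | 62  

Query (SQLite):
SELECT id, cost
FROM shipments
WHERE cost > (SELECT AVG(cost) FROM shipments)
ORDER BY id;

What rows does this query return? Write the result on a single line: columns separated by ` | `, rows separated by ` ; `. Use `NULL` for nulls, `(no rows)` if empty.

Scalar subquery: AVG(cost) over all shipments rows = 52.777778 (≈; comparison uses full precision).
Keep rows where cost > that value.

4 | 77 ; 6 | 74 ; 8 | 73 ; 9 | 62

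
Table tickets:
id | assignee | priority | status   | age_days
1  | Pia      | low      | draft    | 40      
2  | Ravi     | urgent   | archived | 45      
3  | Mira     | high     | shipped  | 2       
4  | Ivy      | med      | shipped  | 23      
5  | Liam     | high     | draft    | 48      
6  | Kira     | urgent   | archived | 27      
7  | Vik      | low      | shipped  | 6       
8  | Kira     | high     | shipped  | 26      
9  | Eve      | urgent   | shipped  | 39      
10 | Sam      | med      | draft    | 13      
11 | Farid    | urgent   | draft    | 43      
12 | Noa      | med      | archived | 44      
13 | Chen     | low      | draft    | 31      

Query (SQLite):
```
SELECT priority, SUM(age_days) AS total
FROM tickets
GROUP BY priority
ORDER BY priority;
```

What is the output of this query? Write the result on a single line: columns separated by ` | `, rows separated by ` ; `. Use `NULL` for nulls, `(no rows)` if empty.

high | 76 ; low | 77 ; med | 80 ; urgent | 154

Partition tickets by priority; compute SUM(age_days) within each group.
  high: ids {3, 5, 8} → SUM(age_days)=76
  low: ids {1, 7, 13} → SUM(age_days)=77
  med: ids {4, 10, 12} → SUM(age_days)=80
  urgent: ids {2, 6, 9, 11} → SUM(age_days)=154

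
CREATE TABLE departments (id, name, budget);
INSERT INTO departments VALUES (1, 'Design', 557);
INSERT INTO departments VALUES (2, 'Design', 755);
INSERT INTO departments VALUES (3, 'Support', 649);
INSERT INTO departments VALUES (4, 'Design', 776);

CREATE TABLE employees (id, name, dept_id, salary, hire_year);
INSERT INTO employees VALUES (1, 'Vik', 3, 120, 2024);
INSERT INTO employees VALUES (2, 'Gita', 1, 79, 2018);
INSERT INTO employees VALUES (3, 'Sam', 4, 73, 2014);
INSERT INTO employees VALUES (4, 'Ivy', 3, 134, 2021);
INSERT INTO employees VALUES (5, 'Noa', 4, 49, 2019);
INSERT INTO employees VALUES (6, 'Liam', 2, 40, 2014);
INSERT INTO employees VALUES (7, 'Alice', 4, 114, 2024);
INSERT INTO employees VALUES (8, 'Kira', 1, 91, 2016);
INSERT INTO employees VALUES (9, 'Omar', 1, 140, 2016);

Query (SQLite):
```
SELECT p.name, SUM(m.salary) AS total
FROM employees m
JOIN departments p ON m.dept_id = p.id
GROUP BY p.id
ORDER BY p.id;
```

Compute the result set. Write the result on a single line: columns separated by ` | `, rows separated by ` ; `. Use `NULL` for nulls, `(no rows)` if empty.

Design | 310 ; Design | 40 ; Support | 254 ; Design | 236

Join each employees row to its departments via dept_id.
Group joined rows by departments.id; compute SUM(m.salary) per group.
  1: ids {2, 8, 9} → SUM(m.salary)=310
  2: ids {6} → SUM(m.salary)=40
  3: ids {1, 4} → SUM(m.salary)=254
  4: ids {3, 5, 7} → SUM(m.salary)=236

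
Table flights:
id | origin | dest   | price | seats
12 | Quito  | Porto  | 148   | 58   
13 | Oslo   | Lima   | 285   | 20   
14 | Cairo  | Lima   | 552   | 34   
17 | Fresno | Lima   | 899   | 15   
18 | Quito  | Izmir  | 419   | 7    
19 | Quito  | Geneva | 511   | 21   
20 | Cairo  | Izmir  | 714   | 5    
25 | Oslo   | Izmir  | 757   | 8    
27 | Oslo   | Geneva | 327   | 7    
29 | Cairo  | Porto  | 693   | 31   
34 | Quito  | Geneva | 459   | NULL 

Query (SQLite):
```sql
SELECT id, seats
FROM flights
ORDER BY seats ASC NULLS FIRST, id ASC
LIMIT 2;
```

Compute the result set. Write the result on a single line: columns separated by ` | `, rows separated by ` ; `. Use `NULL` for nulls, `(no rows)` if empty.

Sort by seats asc, tiebreak id asc: (NULL, id=34), (5, id=20), (7, id=18), (7, id=27), (8, id=25) …. Take first 2.
NULLS FIRST: NULL seats rows go before all non-NULL rows (among themselves ordered by id asc).

34 | NULL ; 20 | 5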